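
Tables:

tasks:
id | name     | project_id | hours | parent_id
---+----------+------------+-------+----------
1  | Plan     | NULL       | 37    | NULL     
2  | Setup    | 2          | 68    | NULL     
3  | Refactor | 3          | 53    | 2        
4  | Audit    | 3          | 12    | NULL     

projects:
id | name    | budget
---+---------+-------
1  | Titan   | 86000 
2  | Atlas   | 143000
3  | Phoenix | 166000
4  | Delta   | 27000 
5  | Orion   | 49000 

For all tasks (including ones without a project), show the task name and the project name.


LEFT JOIN keeps every row from tasks (the left table); where project_id has no match in projects, the project columns become NULL. Walk through each task:
  - task 1 (Plan): project_id=NULL, no match -> kept with NULL
  - task 2 (Setup): project_id=2 -> matches Atlas
  - task 3 (Refactor): project_id=3 -> matches Phoenix
  - task 4 (Audit): project_id=3 -> matches Phoenix
All 4 rows appear; 1 has NULL project.

SQL:
SELECT a.name, b.name AS project
FROM tasks a
LEFT JOIN projects b ON a.project_id = b.id

Result:
name     | project
---------+--------
Plan     | NULL   
Setup    | Atlas  
Refactor | Phoenix
Audit    | Phoenix


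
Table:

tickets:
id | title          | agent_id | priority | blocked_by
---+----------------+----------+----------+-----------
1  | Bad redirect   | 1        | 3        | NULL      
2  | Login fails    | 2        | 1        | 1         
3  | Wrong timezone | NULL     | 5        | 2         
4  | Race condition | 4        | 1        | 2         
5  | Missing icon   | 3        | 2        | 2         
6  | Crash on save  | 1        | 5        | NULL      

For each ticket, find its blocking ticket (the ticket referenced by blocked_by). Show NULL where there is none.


This is a self-join: tickets is joined to a second copy of itself, matching each row's blocked_by to another row's id. Use LEFT JOIN so rows with blocked_by=NULL are kept.
  - ticket 1 (Bad redirect): blocked_by=NULL -> NULL
  - ticket 2 (Login fails): blocked_by=1 -> Bad redirect
  - ticket 3 (Wrong timezone): blocked_by=2 -> Login fails
  - ticket 4 (Race condition): blocked_by=2 -> Login fails
  - ticket 5 (Missing icon): blocked_by=2 -> Login fails
  - ticket 6 (Crash on save): blocked_by=NULL -> NULL

SQL:
SELECT a.title AS item, b.title AS blocked_by
FROM tickets a
LEFT JOIN tickets b ON a.blocked_by = b.id

Result:
item           | blocked_by  
---------------+-------------
Bad redirect   | NULL        
Login fails    | Bad redirect
Wrong timezone | Login fails 
Race condition | Login fails 
Missing icon   | Login fails 
Crash on save  | NULL        


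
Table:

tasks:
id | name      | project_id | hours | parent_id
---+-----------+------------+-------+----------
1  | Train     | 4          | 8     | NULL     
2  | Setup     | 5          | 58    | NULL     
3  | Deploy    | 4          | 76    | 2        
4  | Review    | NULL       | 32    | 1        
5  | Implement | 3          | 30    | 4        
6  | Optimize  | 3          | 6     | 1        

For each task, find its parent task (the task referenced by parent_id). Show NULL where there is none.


This is a self-join: tasks is joined to a second copy of itself, matching each row's parent_id to another row's id. Use LEFT JOIN so rows with parent_id=NULL are kept.
  - task 1 (Train): parent_id=NULL -> NULL
  - task 2 (Setup): parent_id=NULL -> NULL
  - task 3 (Deploy): parent_id=2 -> Setup
  - task 4 (Review): parent_id=1 -> Train
  - task 5 (Implement): parent_id=4 -> Review
  - task 6 (Optimize): parent_id=1 -> Train

SQL:
SELECT a.name AS item, b.name AS parent
FROM tasks a
LEFT JOIN tasks b ON a.parent_id = b.id

Result:
item      | parent
----------+-------
Train     | NULL  
Setup     | NULL  
Deploy    | Setup 
Review    | Train 
Implement | Review
Optimize  | Train 


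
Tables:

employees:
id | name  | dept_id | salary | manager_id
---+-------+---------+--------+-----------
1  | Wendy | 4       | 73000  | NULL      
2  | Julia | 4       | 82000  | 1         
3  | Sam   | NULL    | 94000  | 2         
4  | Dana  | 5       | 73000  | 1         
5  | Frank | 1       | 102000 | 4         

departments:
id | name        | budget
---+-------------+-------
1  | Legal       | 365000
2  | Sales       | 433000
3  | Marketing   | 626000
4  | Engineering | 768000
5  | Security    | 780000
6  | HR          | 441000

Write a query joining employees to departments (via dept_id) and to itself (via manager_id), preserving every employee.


Two LEFT JOINs from the same base table employees: one to departments via dept_id, one to employees itself via manager_id. Both are LEFT so every employee is preserved.
Match against departments:
  - employee 1 (Wendy): dept_id=4 -> matches Engineering
  - employee 2 (Julia): dept_id=4 -> matches Engineering
  - employee 3 (Sam): dept_id=NULL, no match -> kept with NULL
  - employee 4 (Dana): dept_id=5 -> matches Security
  - employee 5 (Frank): dept_id=1 -> matches Legal
Match against employees (self):
  - employee 1 (Wendy): manager_id=NULL -> NULL
  - employee 2 (Julia): manager_id=1 -> Wendy
  - employee 3 (Sam): manager_id=2 -> Julia
  - employee 4 (Dana): manager_id=1 -> Wendy
  - employee 5 (Frank): manager_id=4 -> Dana

SQL:
SELECT a.name, b.name AS department, c.name AS manager
FROM employees a
LEFT JOIN departments b ON a.dept_id = b.id
LEFT JOIN employees c ON a.manager_id = c.id

Result:
name  | department  | manager
------+-------------+--------
Wendy | Engineering | NULL   
Julia | Engineering | Wendy  
Sam   | NULL        | Julia  
Dana  | Security    | Wendy  
Frank | Legal       | Dana   


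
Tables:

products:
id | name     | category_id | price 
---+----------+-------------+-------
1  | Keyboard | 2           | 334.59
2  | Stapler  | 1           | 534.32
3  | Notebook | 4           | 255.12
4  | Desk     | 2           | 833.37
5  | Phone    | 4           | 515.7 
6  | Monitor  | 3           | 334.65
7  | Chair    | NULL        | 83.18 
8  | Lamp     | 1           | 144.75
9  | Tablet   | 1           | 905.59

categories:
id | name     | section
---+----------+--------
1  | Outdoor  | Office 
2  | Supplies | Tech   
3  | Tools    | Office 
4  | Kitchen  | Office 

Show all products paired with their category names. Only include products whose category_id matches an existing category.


INNER JOIN keeps only products rows whose category_id matches an id in categories. Walk through each product:
  - product 1 (Keyboard): category_id=2 -> matches Supplies
  - product 2 (Stapler): category_id=1 -> matches Outdoor
  - product 3 (Notebook): category_id=4 -> matches Kitchen
  - product 4 (Desk): category_id=2 -> matches Supplies
  - product 5 (Phone): category_id=4 -> matches Kitchen
  - product 6 (Monitor): category_id=3 -> matches Tools
  - product 7 (Chair): category_id=NULL, no match -> dropped
  - product 8 (Lamp): category_id=1 -> matches Outdoor
  - product 9 (Tablet): category_id=1 -> matches Outdoor
So 1 of 9 rows is dropped.

SQL:
SELECT a.name, b.name AS category
FROM products a
INNER JOIN categories b ON a.category_id = b.id

Result:
name     | category
---------+---------
Keyboard | Supplies
Stapler  | Outdoor 
Notebook | Kitchen 
Desk     | Supplies
Phone    | Kitchen 
Monitor  | Tools   
Lamp     | Outdoor 
Tablet   | Outdoor 


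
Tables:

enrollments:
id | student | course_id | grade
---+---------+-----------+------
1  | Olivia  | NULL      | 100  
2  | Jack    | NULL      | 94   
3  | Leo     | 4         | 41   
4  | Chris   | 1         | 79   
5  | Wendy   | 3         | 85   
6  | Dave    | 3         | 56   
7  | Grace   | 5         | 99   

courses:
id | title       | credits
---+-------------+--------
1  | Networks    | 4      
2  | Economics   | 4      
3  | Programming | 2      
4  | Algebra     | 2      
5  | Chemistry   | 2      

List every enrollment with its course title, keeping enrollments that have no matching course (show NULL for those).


LEFT JOIN keeps every row from enrollments (the left table); where course_id has no match in courses, the course columns become NULL. Walk through each enrollment:
  - enrollment 1 (Olivia): course_id=NULL, no match -> kept with NULL
  - enrollment 2 (Jack): course_id=NULL, no match -> kept with NULL
  - enrollment 3 (Leo): course_id=4 -> matches Algebra
  - enrollment 4 (Chris): course_id=1 -> matches Networks
  - enrollment 5 (Wendy): course_id=3 -> matches Programming
  - enrollment 6 (Dave): course_id=3 -> matches Programming
  - enrollment 7 (Grace): course_id=5 -> matches Chemistry
All 7 rows appear; 2 have NULL course.

SQL:
SELECT a.student, b.title AS course
FROM enrollments a
LEFT JOIN courses b ON a.course_id = b.id

Result:
student | course     
--------+------------
Olivia  | NULL       
Jack    | NULL       
Leo     | Algebra    
Chris   | Networks   
Wendy   | Programming
Dave    | Programming
Grace   | Chemistry  


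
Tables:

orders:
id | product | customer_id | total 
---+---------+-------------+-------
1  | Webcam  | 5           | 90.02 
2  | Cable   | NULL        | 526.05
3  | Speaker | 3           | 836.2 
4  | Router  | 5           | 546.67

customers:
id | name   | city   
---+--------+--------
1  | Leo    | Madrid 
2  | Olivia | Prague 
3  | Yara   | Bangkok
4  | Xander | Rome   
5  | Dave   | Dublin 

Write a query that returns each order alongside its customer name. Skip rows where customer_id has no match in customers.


INNER JOIN keeps only orders rows whose customer_id matches an id in customers. Walk through each order:
  - order 1 (Webcam): customer_id=5 -> matches Dave
  - order 2 (Cable): customer_id=NULL, no match -> dropped
  - order 3 (Speaker): customer_id=3 -> matches Yara
  - order 4 (Router): customer_id=5 -> matches Dave
So 1 of 4 rows is dropped.

SQL:
SELECT a.product, b.name AS customer
FROM orders a
INNER JOIN customers b ON a.customer_id = b.id

Result:
product | customer
--------+---------
Webcam  | Dave    
Speaker | Yara    
Router  | Dave    


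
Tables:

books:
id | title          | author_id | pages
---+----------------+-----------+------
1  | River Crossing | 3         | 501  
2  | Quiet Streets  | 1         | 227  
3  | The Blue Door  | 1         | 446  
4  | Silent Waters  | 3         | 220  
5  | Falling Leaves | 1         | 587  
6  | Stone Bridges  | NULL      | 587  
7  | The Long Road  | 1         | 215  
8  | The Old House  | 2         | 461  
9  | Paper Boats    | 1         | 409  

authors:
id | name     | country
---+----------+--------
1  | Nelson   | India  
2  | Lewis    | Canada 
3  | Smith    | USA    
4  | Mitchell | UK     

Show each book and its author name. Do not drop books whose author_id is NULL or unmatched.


LEFT JOIN keeps every row from books (the left table); where author_id has no match in authors, the author columns become NULL. Walk through each book:
  - book 1 (River Crossing): author_id=3 -> matches Smith
  - book 2 (Quiet Streets): author_id=1 -> matches Nelson
  - book 3 (The Blue Door): author_id=1 -> matches Nelson
  - book 4 (Silent Waters): author_id=3 -> matches Smith
  - book 5 (Falling Leaves): author_id=1 -> matches Nelson
  - book 6 (Stone Bridges): author_id=NULL, no match -> kept with NULL
  - book 7 (The Long Road): author_id=1 -> matches Nelson
  - book 8 (The Old House): author_id=2 -> matches Lewis
  - book 9 (Paper Boats): author_id=1 -> matches Nelson
All 9 rows appear; 1 has NULL author.

SQL:
SELECT a.title, b.name AS author
FROM books a
LEFT JOIN authors b ON a.author_id = b.id

Result:
title          | author
---------------+-------
River Crossing | Smith 
Quiet Streets  | Nelson
The Blue Door  | Nelson
Silent Waters  | Smith 
Falling Leaves | Nelson
Stone Bridges  | NULL  
The Long Road  | Nelson
The Old House  | Lewis 
Paper Boats    | Nelson


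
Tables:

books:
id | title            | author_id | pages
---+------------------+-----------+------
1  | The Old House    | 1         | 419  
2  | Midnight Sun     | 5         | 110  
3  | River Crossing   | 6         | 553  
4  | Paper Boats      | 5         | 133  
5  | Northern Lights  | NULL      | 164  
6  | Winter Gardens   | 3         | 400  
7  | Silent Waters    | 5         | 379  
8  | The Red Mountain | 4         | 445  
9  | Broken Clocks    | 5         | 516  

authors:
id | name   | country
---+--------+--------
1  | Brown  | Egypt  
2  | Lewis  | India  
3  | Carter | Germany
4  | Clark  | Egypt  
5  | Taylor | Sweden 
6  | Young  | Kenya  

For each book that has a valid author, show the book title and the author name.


INNER JOIN keeps only books rows whose author_id matches an id in authors. Walk through each book:
  - book 1 (The Old House): author_id=1 -> matches Brown
  - book 2 (Midnight Sun): author_id=5 -> matches Taylor
  - book 3 (River Crossing): author_id=6 -> matches Young
  - book 4 (Paper Boats): author_id=5 -> matches Taylor
  - book 5 (Northern Lights): author_id=NULL, no match -> dropped
  - book 6 (Winter Gardens): author_id=3 -> matches Carter
  - book 7 (Silent Waters): author_id=5 -> matches Taylor
  - book 8 (The Red Mountain): author_id=4 -> matches Clark
  - book 9 (Broken Clocks): author_id=5 -> matches Taylor
So 1 of 9 rows is dropped.

SQL:
SELECT a.title, b.name AS author
FROM books a
INNER JOIN authors b ON a.author_id = b.id

Result:
title            | author
-----------------+-------
The Old House    | Brown 
Midnight Sun     | Taylor
River Crossing   | Young 
Paper Boats      | Taylor
Winter Gardens   | Carter
Silent Waters    | Taylor
The Red Mountain | Clark 
Broken Clocks    | Taylor


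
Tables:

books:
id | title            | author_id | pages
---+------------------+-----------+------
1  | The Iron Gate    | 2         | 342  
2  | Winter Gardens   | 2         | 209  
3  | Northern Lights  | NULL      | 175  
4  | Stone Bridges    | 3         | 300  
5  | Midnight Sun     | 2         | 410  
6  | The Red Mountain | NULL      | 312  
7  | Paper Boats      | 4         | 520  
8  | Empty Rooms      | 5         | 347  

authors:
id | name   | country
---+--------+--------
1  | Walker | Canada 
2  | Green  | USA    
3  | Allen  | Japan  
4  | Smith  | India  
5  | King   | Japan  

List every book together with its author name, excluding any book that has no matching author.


INNER JOIN keeps only books rows whose author_id matches an id in authors. Walk through each book:
  - book 1 (The Iron Gate): author_id=2 -> matches Green
  - book 2 (Winter Gardens): author_id=2 -> matches Green
  - book 3 (Northern Lights): author_id=NULL, no match -> dropped
  - book 4 (Stone Bridges): author_id=3 -> matches Allen
  - book 5 (Midnight Sun): author_id=2 -> matches Green
  - book 6 (The Red Mountain): author_id=NULL, no match -> dropped
  - book 7 (Paper Boats): author_id=4 -> matches Smith
  - book 8 (Empty Rooms): author_id=5 -> matches King
So 2 of 8 rows are dropped.

SQL:
SELECT a.title, b.name AS author
FROM books a
INNER JOIN authors b ON a.author_id = b.id

Result:
title          | author
---------------+-------
The Iron Gate  | Green 
Winter Gardens | Green 
Stone Bridges  | Allen 
Midnight Sun   | Green 
Paper Boats    | Smith 
Empty Rooms    | King  


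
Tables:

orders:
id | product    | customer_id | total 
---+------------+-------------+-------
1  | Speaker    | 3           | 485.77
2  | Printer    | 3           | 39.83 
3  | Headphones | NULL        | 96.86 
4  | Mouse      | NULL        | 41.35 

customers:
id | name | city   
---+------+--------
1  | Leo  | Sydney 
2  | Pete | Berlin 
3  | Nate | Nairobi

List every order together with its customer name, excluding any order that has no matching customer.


INNER JOIN keeps only orders rows whose customer_id matches an id in customers. Walk through each order:
  - order 1 (Speaker): customer_id=3 -> matches Nate
  - order 2 (Printer): customer_id=3 -> matches Nate
  - order 3 (Headphones): customer_id=NULL, no match -> dropped
  - order 4 (Mouse): customer_id=NULL, no match -> dropped
So 2 of 4 rows are dropped.

SQL:
SELECT a.product, b.name AS customer
FROM orders a
INNER JOIN customers b ON a.customer_id = b.id

Result:
product | customer
--------+---------
Speaker | Nate    
Printer | Nate    


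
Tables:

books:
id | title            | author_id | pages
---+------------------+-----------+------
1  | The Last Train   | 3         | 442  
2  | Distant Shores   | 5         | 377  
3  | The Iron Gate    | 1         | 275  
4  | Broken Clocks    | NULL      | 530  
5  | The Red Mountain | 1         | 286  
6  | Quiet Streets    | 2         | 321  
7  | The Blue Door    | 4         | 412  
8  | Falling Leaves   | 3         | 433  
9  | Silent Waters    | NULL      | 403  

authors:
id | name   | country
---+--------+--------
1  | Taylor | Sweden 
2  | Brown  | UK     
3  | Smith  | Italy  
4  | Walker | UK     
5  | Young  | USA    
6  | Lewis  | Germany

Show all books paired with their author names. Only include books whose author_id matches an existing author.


INNER JOIN keeps only books rows whose author_id matches an id in authors. Walk through each book:
  - book 1 (The Last Train): author_id=3 -> matches Smith
  - book 2 (Distant Shores): author_id=5 -> matches Young
  - book 3 (The Iron Gate): author_id=1 -> matches Taylor
  - book 4 (Broken Clocks): author_id=NULL, no match -> dropped
  - book 5 (The Red Mountain): author_id=1 -> matches Taylor
  - book 6 (Quiet Streets): author_id=2 -> matches Brown
  - book 7 (The Blue Door): author_id=4 -> matches Walker
  - book 8 (Falling Leaves): author_id=3 -> matches Smith
  - book 9 (Silent Waters): author_id=NULL, no match -> dropped
So 2 of 9 rows are dropped.

SQL:
SELECT a.title, b.name AS author
FROM books a
INNER JOIN authors b ON a.author_id = b.id

Result:
title            | author
-----------------+-------
The Last Train   | Smith 
Distant Shores   | Young 
The Iron Gate    | Taylor
The Red Mountain | Taylor
Quiet Streets    | Brown 
The Blue Door    | Walker
Falling Leaves   | Smith 


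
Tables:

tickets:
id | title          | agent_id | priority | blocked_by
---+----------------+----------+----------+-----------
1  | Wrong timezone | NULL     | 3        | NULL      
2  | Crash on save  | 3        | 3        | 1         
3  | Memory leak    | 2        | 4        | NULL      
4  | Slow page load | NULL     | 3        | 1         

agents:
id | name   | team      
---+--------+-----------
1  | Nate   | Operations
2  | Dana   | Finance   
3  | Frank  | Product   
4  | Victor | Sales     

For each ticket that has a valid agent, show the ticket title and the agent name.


INNER JOIN keeps only tickets rows whose agent_id matches an id in agents. Walk through each ticket:
  - ticket 1 (Wrong timezone): agent_id=NULL, no match -> dropped
  - ticket 2 (Crash on save): agent_id=3 -> matches Frank
  - ticket 3 (Memory leak): agent_id=2 -> matches Dana
  - ticket 4 (Slow page load): agent_id=NULL, no match -> dropped
So 2 of 4 rows are dropped.

SQL:
SELECT a.title, b.name AS agent
FROM tickets a
INNER JOIN agents b ON a.agent_id = b.id

Result:
title         | agent
--------------+------
Crash on save | Frank
Memory leak   | Dana 


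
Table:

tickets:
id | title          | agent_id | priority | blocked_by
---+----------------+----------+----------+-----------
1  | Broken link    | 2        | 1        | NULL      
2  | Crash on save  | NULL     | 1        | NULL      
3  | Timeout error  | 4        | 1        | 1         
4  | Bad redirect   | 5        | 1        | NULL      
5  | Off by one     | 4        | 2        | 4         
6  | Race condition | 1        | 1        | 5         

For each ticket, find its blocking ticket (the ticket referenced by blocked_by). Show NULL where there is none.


This is a self-join: tickets is joined to a second copy of itself, matching each row's blocked_by to another row's id. Use LEFT JOIN so rows with blocked_by=NULL are kept.
  - ticket 1 (Broken link): blocked_by=NULL -> NULL
  - ticket 2 (Crash on save): blocked_by=NULL -> NULL
  - ticket 3 (Timeout error): blocked_by=1 -> Broken link
  - ticket 4 (Bad redirect): blocked_by=NULL -> NULL
  - ticket 5 (Off by one): blocked_by=4 -> Bad redirect
  - ticket 6 (Race condition): blocked_by=5 -> Off by one

SQL:
SELECT a.title AS item, b.title AS blocked_by
FROM tickets a
LEFT JOIN tickets b ON a.blocked_by = b.id

Result:
item           | blocked_by  
---------------+-------------
Broken link    | NULL        
Crash on save  | NULL        
Timeout error  | Broken link 
Bad redirect   | NULL        
Off by one     | Bad redirect
Race condition | Off by one  


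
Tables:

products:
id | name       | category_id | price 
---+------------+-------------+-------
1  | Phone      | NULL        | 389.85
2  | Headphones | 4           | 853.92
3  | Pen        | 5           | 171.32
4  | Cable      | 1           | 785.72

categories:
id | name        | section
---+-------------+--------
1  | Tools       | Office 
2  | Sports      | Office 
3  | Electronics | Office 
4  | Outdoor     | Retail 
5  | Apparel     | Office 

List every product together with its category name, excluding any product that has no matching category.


INNER JOIN keeps only products rows whose category_id matches an id in categories. Walk through each product:
  - product 1 (Phone): category_id=NULL, no match -> dropped
  - product 2 (Headphones): category_id=4 -> matches Outdoor
  - product 3 (Pen): category_id=5 -> matches Apparel
  - product 4 (Cable): category_id=1 -> matches Tools
So 1 of 4 rows is dropped.

SQL:
SELECT a.name, b.name AS category
FROM products a
INNER JOIN categories b ON a.category_id = b.id

Result:
name       | category
-----------+---------
Headphones | Outdoor 
Pen        | Apparel 
Cable      | Tools   


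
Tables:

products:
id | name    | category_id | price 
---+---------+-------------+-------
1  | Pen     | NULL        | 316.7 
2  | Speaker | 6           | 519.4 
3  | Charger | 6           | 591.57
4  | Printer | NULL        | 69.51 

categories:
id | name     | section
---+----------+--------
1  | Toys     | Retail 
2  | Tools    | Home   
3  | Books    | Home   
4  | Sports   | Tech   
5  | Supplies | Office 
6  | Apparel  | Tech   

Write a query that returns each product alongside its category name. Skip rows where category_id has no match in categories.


INNER JOIN keeps only products rows whose category_id matches an id in categories. Walk through each product:
  - product 1 (Pen): category_id=NULL, no match -> dropped
  - product 2 (Speaker): category_id=6 -> matches Apparel
  - product 3 (Charger): category_id=6 -> matches Apparel
  - product 4 (Printer): category_id=NULL, no match -> dropped
So 2 of 4 rows are dropped.

SQL:
SELECT a.name, b.name AS category
FROM products a
INNER JOIN categories b ON a.category_id = b.id

Result:
name    | category
--------+---------
Speaker | Apparel 
Charger | Apparel 


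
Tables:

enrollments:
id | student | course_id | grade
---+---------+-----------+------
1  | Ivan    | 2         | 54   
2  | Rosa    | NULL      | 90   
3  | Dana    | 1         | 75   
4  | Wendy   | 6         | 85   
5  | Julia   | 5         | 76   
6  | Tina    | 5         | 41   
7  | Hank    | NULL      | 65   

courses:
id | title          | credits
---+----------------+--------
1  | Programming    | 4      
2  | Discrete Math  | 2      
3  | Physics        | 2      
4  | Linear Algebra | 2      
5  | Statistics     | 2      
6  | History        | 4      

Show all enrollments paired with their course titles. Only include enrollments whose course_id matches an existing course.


INNER JOIN keeps only enrollments rows whose course_id matches an id in courses. Walk through each enrollment:
  - enrollment 1 (Ivan): course_id=2 -> matches Discrete Math
  - enrollment 2 (Rosa): course_id=NULL, no match -> dropped
  - enrollment 3 (Dana): course_id=1 -> matches Programming
  - enrollment 4 (Wendy): course_id=6 -> matches History
  - enrollment 5 (Julia): course_id=5 -> matches Statistics
  - enrollment 6 (Tina): course_id=5 -> matches Statistics
  - enrollment 7 (Hank): course_id=NULL, no match -> dropped
So 2 of 7 rows are dropped.

SQL:
SELECT a.student, b.title AS course
FROM enrollments a
INNER JOIN courses b ON a.course_id = b.id

Result:
student | course       
--------+--------------
Ivan    | Discrete Math
Dana    | Programming  
Wendy   | History      
Julia   | Statistics   
Tina    | Statistics   


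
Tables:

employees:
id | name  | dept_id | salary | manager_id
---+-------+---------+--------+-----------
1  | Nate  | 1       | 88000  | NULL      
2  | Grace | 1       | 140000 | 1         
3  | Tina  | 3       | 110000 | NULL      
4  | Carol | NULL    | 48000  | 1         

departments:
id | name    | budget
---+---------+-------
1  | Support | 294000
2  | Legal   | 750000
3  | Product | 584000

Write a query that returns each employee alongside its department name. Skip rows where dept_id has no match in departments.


INNER JOIN keeps only employees rows whose dept_id matches an id in departments. Walk through each employee:
  - employee 1 (Nate): dept_id=1 -> matches Support
  - employee 2 (Grace): dept_id=1 -> matches Support
  - employee 3 (Tina): dept_id=3 -> matches Product
  - employee 4 (Carol): dept_id=NULL, no match -> dropped
So 1 of 4 rows is dropped.

SQL:
SELECT a.name, b.name AS department
FROM employees a
INNER JOIN departments b ON a.dept_id = b.id

Result:
name  | department
------+-----------
Nate  | Support   
Grace | Support   
Tina  | Product   


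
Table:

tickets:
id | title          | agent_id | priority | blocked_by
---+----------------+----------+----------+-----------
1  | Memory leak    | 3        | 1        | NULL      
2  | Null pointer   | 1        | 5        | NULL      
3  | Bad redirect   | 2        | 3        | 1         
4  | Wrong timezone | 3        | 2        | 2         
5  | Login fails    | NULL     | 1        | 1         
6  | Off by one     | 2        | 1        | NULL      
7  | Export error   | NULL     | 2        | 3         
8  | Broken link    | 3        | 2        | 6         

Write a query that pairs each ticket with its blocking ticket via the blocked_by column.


This is a self-join: tickets is joined to a second copy of itself, matching each row's blocked_by to another row's id. Use LEFT JOIN so rows with blocked_by=NULL are kept.
  - ticket 1 (Memory leak): blocked_by=NULL -> NULL
  - ticket 2 (Null pointer): blocked_by=NULL -> NULL
  - ticket 3 (Bad redirect): blocked_by=1 -> Memory leak
  - ticket 4 (Wrong timezone): blocked_by=2 -> Null pointer
  - ticket 5 (Login fails): blocked_by=1 -> Memory leak
  - ticket 6 (Off by one): blocked_by=NULL -> NULL
  - ticket 7 (Export error): blocked_by=3 -> Bad redirect
  - ticket 8 (Broken link): blocked_by=6 -> Off by one

SQL:
SELECT a.title AS item, b.title AS blocked_by
FROM tickets a
LEFT JOIN tickets b ON a.blocked_by = b.id

Result:
item           | blocked_by  
---------------+-------------
Memory leak    | NULL        
Null pointer   | NULL        
Bad redirect   | Memory leak 
Wrong timezone | Null pointer
Login fails    | Memory leak 
Off by one     | NULL        
Export error   | Bad redirect
Broken link    | Off by one  


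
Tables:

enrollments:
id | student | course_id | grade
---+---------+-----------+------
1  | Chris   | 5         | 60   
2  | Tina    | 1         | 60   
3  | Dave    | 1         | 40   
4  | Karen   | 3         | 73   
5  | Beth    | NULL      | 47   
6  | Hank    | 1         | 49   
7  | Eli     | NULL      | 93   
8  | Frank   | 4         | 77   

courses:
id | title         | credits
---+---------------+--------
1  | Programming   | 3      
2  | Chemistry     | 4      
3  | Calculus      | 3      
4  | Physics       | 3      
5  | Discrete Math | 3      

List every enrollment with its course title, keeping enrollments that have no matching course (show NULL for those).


LEFT JOIN keeps every row from enrollments (the left table); where course_id has no match in courses, the course columns become NULL. Walk through each enrollment:
  - enrollment 1 (Chris): course_id=5 -> matches Discrete Math
  - enrollment 2 (Tina): course_id=1 -> matches Programming
  - enrollment 3 (Dave): course_id=1 -> matches Programming
  - enrollment 4 (Karen): course_id=3 -> matches Calculus
  - enrollment 5 (Beth): course_id=NULL, no match -> kept with NULL
  - enrollment 6 (Hank): course_id=1 -> matches Programming
  - enrollment 7 (Eli): course_id=NULL, no match -> kept with NULL
  - enrollment 8 (Frank): course_id=4 -> matches Physics
All 8 rows appear; 2 have NULL course.

SQL:
SELECT a.student, b.title AS course
FROM enrollments a
LEFT JOIN courses b ON a.course_id = b.id

Result:
student | course       
--------+--------------
Chris   | Discrete Math
Tina    | Programming  
Dave    | Programming  
Karen   | Calculus     
Beth    | NULL         
Hank    | Programming  
Eli     | NULL         
Frank   | Physics      


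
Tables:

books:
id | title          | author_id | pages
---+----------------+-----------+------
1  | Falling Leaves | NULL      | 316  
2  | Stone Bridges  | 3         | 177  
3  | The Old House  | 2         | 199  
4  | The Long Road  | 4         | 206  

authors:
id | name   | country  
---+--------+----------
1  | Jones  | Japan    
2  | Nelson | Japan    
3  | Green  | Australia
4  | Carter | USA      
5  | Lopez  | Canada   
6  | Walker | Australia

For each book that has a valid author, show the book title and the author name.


INNER JOIN keeps only books rows whose author_id matches an id in authors. Walk through each book:
  - book 1 (Falling Leaves): author_id=NULL, no match -> dropped
  - book 2 (Stone Bridges): author_id=3 -> matches Green
  - book 3 (The Old House): author_id=2 -> matches Nelson
  - book 4 (The Long Road): author_id=4 -> matches Carter
So 1 of 4 rows is dropped.

SQL:
SELECT a.title, b.name AS author
FROM books a
INNER JOIN authors b ON a.author_id = b.id

Result:
title         | author
--------------+-------
Stone Bridges | Green 
The Old House | Nelson
The Long Road | Carter


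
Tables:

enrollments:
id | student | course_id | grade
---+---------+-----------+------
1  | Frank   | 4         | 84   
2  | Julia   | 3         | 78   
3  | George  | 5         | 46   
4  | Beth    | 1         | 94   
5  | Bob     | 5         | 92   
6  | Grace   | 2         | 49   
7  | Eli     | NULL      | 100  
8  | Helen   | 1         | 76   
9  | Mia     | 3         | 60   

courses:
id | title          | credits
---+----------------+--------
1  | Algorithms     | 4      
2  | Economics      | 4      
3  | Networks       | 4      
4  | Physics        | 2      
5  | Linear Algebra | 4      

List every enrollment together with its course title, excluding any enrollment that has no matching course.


INNER JOIN keeps only enrollments rows whose course_id matches an id in courses. Walk through each enrollment:
  - enrollment 1 (Frank): course_id=4 -> matches Physics
  - enrollment 2 (Julia): course_id=3 -> matches Networks
  - enrollment 3 (George): course_id=5 -> matches Linear Algebra
  - enrollment 4 (Beth): course_id=1 -> matches Algorithms
  - enrollment 5 (Bob): course_id=5 -> matches Linear Algebra
  - enrollment 6 (Grace): course_id=2 -> matches Economics
  - enrollment 7 (Eli): course_id=NULL, no match -> dropped
  - enrollment 8 (Helen): course_id=1 -> matches Algorithms
  - enrollment 9 (Mia): course_id=3 -> matches Networks
So 1 of 9 rows is dropped.

SQL:
SELECT a.student, b.title AS course
FROM enrollments a
INNER JOIN courses b ON a.course_id = b.id

Result:
student | course        
--------+---------------
Frank   | Physics       
Julia   | Networks      
George  | Linear Algebra
Beth    | Algorithms    
Bob     | Linear Algebra
Grace   | Economics     
Helen   | Algorithms    
Mia     | Networks      


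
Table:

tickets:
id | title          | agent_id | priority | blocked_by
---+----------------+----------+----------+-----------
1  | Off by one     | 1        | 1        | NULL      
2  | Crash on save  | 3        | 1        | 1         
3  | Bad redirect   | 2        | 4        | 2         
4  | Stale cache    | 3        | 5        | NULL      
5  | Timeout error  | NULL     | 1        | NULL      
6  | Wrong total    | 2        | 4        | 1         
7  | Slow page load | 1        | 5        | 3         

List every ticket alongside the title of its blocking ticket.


This is a self-join: tickets is joined to a second copy of itself, matching each row's blocked_by to another row's id. Use LEFT JOIN so rows with blocked_by=NULL are kept.
  - ticket 1 (Off by one): blocked_by=NULL -> NULL
  - ticket 2 (Crash on save): blocked_by=1 -> Off by one
  - ticket 3 (Bad redirect): blocked_by=2 -> Crash on save
  - ticket 4 (Stale cache): blocked_by=NULL -> NULL
  - ticket 5 (Timeout error): blocked_by=NULL -> NULL
  - ticket 6 (Wrong total): blocked_by=1 -> Off by one
  - ticket 7 (Slow page load): blocked_by=3 -> Bad redirect

SQL:
SELECT a.title AS item, b.title AS blocked_by
FROM tickets a
LEFT JOIN tickets b ON a.blocked_by = b.id

Result:
item           | blocked_by   
---------------+--------------
Off by one     | NULL         
Crash on save  | Off by one   
Bad redirect   | Crash on save
Stale cache    | NULL         
Timeout error  | NULL         
Wrong total    | Off by one   
Slow page load | Bad redirect 


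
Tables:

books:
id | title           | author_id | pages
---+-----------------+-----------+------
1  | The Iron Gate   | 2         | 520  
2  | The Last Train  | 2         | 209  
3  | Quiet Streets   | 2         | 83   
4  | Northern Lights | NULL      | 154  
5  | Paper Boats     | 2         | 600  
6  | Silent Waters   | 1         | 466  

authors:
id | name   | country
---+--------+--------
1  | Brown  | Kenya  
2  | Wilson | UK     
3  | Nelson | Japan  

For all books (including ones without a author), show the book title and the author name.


LEFT JOIN keeps every row from books (the left table); where author_id has no match in authors, the author columns become NULL. Walk through each book:
  - book 1 (The Iron Gate): author_id=2 -> matches Wilson
  - book 2 (The Last Train): author_id=2 -> matches Wilson
  - book 3 (Quiet Streets): author_id=2 -> matches Wilson
  - book 4 (Northern Lights): author_id=NULL, no match -> kept with NULL
  - book 5 (Paper Boats): author_id=2 -> matches Wilson
  - book 6 (Silent Waters): author_id=1 -> matches Brown
All 6 rows appear; 1 has NULL author.

SQL:
SELECT a.title, b.name AS author
FROM books a
LEFT JOIN authors b ON a.author_id = b.id

Result:
title           | author
----------------+-------
The Iron Gate   | Wilson
The Last Train  | Wilson
Quiet Streets   | Wilson
Northern Lights | NULL  
Paper Boats     | Wilson
Silent Waters   | Brown 


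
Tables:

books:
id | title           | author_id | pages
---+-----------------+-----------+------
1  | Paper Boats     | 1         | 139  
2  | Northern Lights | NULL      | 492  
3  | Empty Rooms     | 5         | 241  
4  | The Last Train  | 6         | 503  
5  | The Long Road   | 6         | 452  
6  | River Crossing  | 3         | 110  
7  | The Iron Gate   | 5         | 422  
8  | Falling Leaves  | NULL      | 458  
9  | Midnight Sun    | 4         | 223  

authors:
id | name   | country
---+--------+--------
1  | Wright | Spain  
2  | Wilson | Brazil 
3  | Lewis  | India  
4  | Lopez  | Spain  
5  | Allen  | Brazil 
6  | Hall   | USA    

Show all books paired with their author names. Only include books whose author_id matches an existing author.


INNER JOIN keeps only books rows whose author_id matches an id in authors. Walk through each book:
  - book 1 (Paper Boats): author_id=1 -> matches Wright
  - book 2 (Northern Lights): author_id=NULL, no match -> dropped
  - book 3 (Empty Rooms): author_id=5 -> matches Allen
  - book 4 (The Last Train): author_id=6 -> matches Hall
  - book 5 (The Long Road): author_id=6 -> matches Hall
  - book 6 (River Crossing): author_id=3 -> matches Lewis
  - book 7 (The Iron Gate): author_id=5 -> matches Allen
  - book 8 (Falling Leaves): author_id=NULL, no match -> dropped
  - book 9 (Midnight Sun): author_id=4 -> matches Lopez
So 2 of 9 rows are dropped.

SQL:
SELECT a.title, b.name AS author
FROM books a
INNER JOIN authors b ON a.author_id = b.id

Result:
title          | author
---------------+-------
Paper Boats    | Wright
Empty Rooms    | Allen 
The Last Train | Hall  
The Long Road  | Hall  
River Crossing | Lewis 
The Iron Gate  | Allen 
Midnight Sun   | Lopez 


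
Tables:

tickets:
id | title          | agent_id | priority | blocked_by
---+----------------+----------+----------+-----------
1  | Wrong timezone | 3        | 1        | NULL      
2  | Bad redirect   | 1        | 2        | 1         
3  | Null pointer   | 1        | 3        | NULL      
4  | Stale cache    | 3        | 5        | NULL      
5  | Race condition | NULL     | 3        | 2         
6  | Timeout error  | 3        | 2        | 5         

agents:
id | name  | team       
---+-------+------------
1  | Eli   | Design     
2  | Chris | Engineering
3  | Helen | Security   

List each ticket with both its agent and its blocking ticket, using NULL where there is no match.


Two LEFT JOINs from the same base table tickets: one to agents via agent_id, one to tickets itself via blocked_by. Both are LEFT so every ticket is preserved.
Match against agents:
  - ticket 1 (Wrong timezone): agent_id=3 -> matches Helen
  - ticket 2 (Bad redirect): agent_id=1 -> matches Eli
  - ticket 3 (Null pointer): agent_id=1 -> matches Eli
  - ticket 4 (Stale cache): agent_id=3 -> matches Helen
  - ticket 5 (Race condition): agent_id=NULL, no match -> kept with NULL
  - ticket 6 (Timeout error): agent_id=3 -> matches Helen
Match against tickets (self):
  - ticket 1 (Wrong timezone): blocked_by=NULL -> NULL
  - ticket 2 (Bad redirect): blocked_by=1 -> Wrong timezone
  - ticket 3 (Null pointer): blocked_by=NULL -> NULL
  - ticket 4 (Stale cache): blocked_by=NULL -> NULL
  - ticket 5 (Race condition): blocked_by=2 -> Bad redirect
  - ticket 6 (Timeout error): blocked_by=5 -> Race condition

SQL:
SELECT a.title, b.name AS agent, c.title AS blocked_by
FROM tickets a
LEFT JOIN agents b ON a.agent_id = b.id
LEFT JOIN tickets c ON a.blocked_by = c.id

Result:
title          | agent | blocked_by    
---------------+-------+---------------
Wrong timezone | Helen | NULL          
Bad redirect   | Eli   | Wrong timezone
Null pointer   | Eli   | NULL          
Stale cache    | Helen | NULL          
Race condition | NULL  | Bad redirect  
Timeout error  | Helen | Race condition


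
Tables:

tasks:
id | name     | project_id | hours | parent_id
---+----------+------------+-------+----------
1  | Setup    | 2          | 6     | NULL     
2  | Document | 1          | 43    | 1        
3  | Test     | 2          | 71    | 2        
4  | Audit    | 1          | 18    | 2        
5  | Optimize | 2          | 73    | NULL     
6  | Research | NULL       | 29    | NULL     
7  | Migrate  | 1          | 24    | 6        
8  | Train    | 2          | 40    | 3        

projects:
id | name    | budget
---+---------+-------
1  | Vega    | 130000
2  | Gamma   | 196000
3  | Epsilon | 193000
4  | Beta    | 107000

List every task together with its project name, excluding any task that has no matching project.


INNER JOIN keeps only tasks rows whose project_id matches an id in projects. Walk through each task:
  - task 1 (Setup): project_id=2 -> matches Gamma
  - task 2 (Document): project_id=1 -> matches Vega
  - task 3 (Test): project_id=2 -> matches Gamma
  - task 4 (Audit): project_id=1 -> matches Vega
  - task 5 (Optimize): project_id=2 -> matches Gamma
  - task 6 (Research): project_id=NULL, no match -> dropped
  - task 7 (Migrate): project_id=1 -> matches Vega
  - task 8 (Train): project_id=2 -> matches Gamma
So 1 of 8 rows is dropped.

SQL:
SELECT a.name, b.name AS project
FROM tasks a
INNER JOIN projects b ON a.project_id = b.id

Result:
name     | project
---------+--------
Setup    | Gamma  
Document | Vega   
Test     | Gamma  
Audit    | Vega   
Optimize | Gamma  
Migrate  | Vega   
Train    | Gamma  


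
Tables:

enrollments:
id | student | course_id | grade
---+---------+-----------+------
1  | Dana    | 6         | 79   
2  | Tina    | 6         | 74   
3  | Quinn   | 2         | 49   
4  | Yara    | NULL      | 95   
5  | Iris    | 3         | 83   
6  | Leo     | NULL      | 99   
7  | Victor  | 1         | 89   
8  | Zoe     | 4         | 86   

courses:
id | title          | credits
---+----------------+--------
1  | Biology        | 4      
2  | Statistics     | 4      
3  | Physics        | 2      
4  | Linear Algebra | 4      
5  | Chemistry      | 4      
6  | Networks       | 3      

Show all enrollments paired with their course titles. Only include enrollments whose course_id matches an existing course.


INNER JOIN keeps only enrollments rows whose course_id matches an id in courses. Walk through each enrollment:
  - enrollment 1 (Dana): course_id=6 -> matches Networks
  - enrollment 2 (Tina): course_id=6 -> matches Networks
  - enrollment 3 (Quinn): course_id=2 -> matches Statistics
  - enrollment 4 (Yara): course_id=NULL, no match -> dropped
  - enrollment 5 (Iris): course_id=3 -> matches Physics
  - enrollment 6 (Leo): course_id=NULL, no match -> dropped
  - enrollment 7 (Victor): course_id=1 -> matches Biology
  - enrollment 8 (Zoe): course_id=4 -> matches Linear Algebra
So 2 of 8 rows are dropped.

SQL:
SELECT a.student, b.title AS course
FROM enrollments a
INNER JOIN courses b ON a.course_id = b.id

Result:
student | course        
--------+---------------
Dana    | Networks      
Tina    | Networks      
Quinn   | Statistics    
Iris    | Physics       
Victor  | Biology       
Zoe     | Linear Algebra
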